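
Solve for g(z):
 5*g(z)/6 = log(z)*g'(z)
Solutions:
 g(z) = C1*exp(5*li(z)/6)


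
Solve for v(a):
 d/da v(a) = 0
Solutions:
 v(a) = C1


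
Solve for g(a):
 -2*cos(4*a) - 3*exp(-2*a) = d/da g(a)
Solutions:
 g(a) = C1 - sin(4*a)/2 + 3*exp(-2*a)/2


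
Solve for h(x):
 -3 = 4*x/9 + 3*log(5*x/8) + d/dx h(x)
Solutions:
 h(x) = C1 - 2*x^2/9 - 3*x*log(x) + x*log(512/125)


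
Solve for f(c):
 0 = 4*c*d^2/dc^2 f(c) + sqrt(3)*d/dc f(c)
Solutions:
 f(c) = C1 + C2*c^(1 - sqrt(3)/4)


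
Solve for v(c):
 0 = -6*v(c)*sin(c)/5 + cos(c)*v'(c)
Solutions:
 v(c) = C1/cos(c)^(6/5)


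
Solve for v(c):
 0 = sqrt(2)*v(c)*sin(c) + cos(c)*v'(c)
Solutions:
 v(c) = C1*cos(c)^(sqrt(2))


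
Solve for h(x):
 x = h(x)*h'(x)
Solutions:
 h(x) = -sqrt(C1 + x^2)
 h(x) = sqrt(C1 + x^2)


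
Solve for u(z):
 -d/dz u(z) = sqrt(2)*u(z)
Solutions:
 u(z) = C1*exp(-sqrt(2)*z)


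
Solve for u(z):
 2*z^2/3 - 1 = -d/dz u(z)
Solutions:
 u(z) = C1 - 2*z^3/9 + z


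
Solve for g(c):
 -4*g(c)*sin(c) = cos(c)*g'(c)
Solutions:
 g(c) = C1*cos(c)^4


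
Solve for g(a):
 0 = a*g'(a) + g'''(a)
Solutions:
 g(a) = C1 + Integral(C2*airyai(-a) + C3*airybi(-a), a)


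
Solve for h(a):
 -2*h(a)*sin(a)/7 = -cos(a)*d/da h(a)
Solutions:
 h(a) = C1/cos(a)^(2/7)


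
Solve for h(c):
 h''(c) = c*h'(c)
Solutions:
 h(c) = C1 + C2*erfi(sqrt(2)*c/2)


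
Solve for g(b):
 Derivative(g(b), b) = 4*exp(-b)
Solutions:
 g(b) = C1 - 4*exp(-b)


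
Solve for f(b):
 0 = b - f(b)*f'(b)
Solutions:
 f(b) = -sqrt(C1 + b^2)
 f(b) = sqrt(C1 + b^2)


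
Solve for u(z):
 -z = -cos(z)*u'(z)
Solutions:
 u(z) = C1 + Integral(z/cos(z), z)


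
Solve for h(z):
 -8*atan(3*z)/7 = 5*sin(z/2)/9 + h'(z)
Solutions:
 h(z) = C1 - 8*z*atan(3*z)/7 + 4*log(9*z^2 + 1)/21 + 10*cos(z/2)/9


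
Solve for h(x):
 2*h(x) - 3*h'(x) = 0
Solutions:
 h(x) = C1*exp(2*x/3)


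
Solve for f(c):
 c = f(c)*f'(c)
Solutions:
 f(c) = -sqrt(C1 + c^2)
 f(c) = sqrt(C1 + c^2)


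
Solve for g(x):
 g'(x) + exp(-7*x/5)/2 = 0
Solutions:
 g(x) = C1 + 5*exp(-7*x/5)/14


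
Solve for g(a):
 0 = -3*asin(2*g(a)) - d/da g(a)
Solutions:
 Integral(1/asin(2*_y), (_y, g(a))) = C1 - 3*a


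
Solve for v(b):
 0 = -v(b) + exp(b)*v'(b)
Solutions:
 v(b) = C1*exp(-exp(-b))


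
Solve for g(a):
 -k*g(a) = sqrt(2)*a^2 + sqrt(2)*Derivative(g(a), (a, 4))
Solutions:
 g(a) = C1*exp(-2^(7/8)*a*(-k)^(1/4)/2) + C2*exp(2^(7/8)*a*(-k)^(1/4)/2) + C3*exp(-2^(7/8)*I*a*(-k)^(1/4)/2) + C4*exp(2^(7/8)*I*a*(-k)^(1/4)/2) - sqrt(2)*a^2/k


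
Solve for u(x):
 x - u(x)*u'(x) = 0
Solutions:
 u(x) = -sqrt(C1 + x^2)
 u(x) = sqrt(C1 + x^2)


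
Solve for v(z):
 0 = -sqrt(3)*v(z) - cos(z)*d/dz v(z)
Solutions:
 v(z) = C1*(sin(z) - 1)^(sqrt(3)/2)/(sin(z) + 1)^(sqrt(3)/2)


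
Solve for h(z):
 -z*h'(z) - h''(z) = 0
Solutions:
 h(z) = C1 + C2*erf(sqrt(2)*z/2)


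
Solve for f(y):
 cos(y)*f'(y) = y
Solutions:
 f(y) = C1 + Integral(y/cos(y), y)


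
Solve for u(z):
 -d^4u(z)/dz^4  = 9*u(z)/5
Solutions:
 u(z) = (C1*sin(5^(3/4)*sqrt(6)*z/10) + C2*cos(5^(3/4)*sqrt(6)*z/10))*exp(-5^(3/4)*sqrt(6)*z/10) + (C3*sin(5^(3/4)*sqrt(6)*z/10) + C4*cos(5^(3/4)*sqrt(6)*z/10))*exp(5^(3/4)*sqrt(6)*z/10)


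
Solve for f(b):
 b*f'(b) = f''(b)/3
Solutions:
 f(b) = C1 + C2*erfi(sqrt(6)*b/2)


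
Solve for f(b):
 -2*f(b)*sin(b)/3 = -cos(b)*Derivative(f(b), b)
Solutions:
 f(b) = C1/cos(b)^(2/3)


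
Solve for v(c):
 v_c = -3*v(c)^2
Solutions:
 v(c) = 1/(C1 + 3*c)


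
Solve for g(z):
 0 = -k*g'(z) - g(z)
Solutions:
 g(z) = C1*exp(-z/k)


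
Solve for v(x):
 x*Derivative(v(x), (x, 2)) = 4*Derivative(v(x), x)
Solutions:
 v(x) = C1 + C2*x^5


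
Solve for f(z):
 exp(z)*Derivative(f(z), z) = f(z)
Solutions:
 f(z) = C1*exp(-exp(-z))


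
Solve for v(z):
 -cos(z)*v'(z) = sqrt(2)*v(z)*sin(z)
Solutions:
 v(z) = C1*cos(z)^(sqrt(2))


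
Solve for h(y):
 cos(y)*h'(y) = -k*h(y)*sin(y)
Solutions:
 h(y) = C1*exp(k*log(cos(y)))


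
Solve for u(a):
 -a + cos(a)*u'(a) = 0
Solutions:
 u(a) = C1 + Integral(a/cos(a), a)


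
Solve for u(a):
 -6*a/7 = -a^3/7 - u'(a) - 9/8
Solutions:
 u(a) = C1 - a^4/28 + 3*a^2/7 - 9*a/8


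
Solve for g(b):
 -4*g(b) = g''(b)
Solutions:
 g(b) = C1*sin(2*b) + C2*cos(2*b)


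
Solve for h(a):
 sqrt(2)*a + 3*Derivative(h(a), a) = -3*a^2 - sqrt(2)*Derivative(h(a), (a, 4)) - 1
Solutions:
 h(a) = C1 + C4*exp(-2^(5/6)*3^(1/3)*a/2) - a^3/3 - sqrt(2)*a^2/6 - a/3 + (C2*sin(6^(5/6)*a/4) + C3*cos(6^(5/6)*a/4))*exp(2^(5/6)*3^(1/3)*a/4)


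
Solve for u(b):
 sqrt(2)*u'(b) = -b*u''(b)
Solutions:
 u(b) = C1 + C2*b^(1 - sqrt(2))


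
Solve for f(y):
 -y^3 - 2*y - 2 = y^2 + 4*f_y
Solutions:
 f(y) = C1 - y^4/16 - y^3/12 - y^2/4 - y/2


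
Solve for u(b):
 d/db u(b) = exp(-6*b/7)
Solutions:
 u(b) = C1 - 7*exp(-6*b/7)/6


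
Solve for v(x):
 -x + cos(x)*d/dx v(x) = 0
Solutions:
 v(x) = C1 + Integral(x/cos(x), x)


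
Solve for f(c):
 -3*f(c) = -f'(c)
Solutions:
 f(c) = C1*exp(3*c)


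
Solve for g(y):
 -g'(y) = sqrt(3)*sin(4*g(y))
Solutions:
 g(y) = -acos((-C1 - exp(8*sqrt(3)*y))/(C1 - exp(8*sqrt(3)*y)))/4 + pi/2
 g(y) = acos((-C1 - exp(8*sqrt(3)*y))/(C1 - exp(8*sqrt(3)*y)))/4


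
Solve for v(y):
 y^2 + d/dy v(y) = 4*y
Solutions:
 v(y) = C1 - y^3/3 + 2*y^2


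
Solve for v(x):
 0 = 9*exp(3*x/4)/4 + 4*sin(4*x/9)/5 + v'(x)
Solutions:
 v(x) = C1 - 3*exp(3*x/4) + 9*cos(4*x/9)/5


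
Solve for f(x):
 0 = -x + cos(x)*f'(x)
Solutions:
 f(x) = C1 + Integral(x/cos(x), x)


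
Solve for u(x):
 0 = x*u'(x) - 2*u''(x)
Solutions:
 u(x) = C1 + C2*erfi(x/2)


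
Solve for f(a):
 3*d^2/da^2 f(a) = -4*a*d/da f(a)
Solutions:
 f(a) = C1 + C2*erf(sqrt(6)*a/3)


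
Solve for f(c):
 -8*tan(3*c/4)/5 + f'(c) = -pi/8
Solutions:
 f(c) = C1 - pi*c/8 - 32*log(cos(3*c/4))/15


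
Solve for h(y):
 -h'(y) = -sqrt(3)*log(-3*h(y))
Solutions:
 -sqrt(3)*Integral(1/(log(-_y) + log(3)), (_y, h(y)))/3 = C1 - y


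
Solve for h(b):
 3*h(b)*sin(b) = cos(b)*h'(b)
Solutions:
 h(b) = C1/cos(b)^3


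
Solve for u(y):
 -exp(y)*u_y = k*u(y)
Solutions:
 u(y) = C1*exp(k*exp(-y))


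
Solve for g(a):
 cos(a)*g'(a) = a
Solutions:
 g(a) = C1 + Integral(a/cos(a), a)


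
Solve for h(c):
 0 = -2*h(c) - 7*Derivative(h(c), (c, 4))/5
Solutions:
 h(c) = (C1*sin(14^(3/4)*5^(1/4)*c/14) + C2*cos(14^(3/4)*5^(1/4)*c/14))*exp(-14^(3/4)*5^(1/4)*c/14) + (C3*sin(14^(3/4)*5^(1/4)*c/14) + C4*cos(14^(3/4)*5^(1/4)*c/14))*exp(14^(3/4)*5^(1/4)*c/14)


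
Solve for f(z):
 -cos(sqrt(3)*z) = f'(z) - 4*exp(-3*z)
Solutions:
 f(z) = C1 - sqrt(3)*sin(sqrt(3)*z)/3 - 4*exp(-3*z)/3


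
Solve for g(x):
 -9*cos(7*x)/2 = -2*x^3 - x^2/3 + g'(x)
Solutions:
 g(x) = C1 + x^4/2 + x^3/9 - 9*sin(7*x)/14


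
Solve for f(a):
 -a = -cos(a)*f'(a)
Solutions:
 f(a) = C1 + Integral(a/cos(a), a)


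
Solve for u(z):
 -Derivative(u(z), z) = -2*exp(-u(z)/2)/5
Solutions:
 u(z) = 2*log(C1 + z/5)


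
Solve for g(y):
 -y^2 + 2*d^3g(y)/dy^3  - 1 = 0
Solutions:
 g(y) = C1 + C2*y + C3*y^2 + y^5/120 + y^3/12


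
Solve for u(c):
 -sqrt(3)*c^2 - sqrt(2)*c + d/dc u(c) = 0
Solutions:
 u(c) = C1 + sqrt(3)*c^3/3 + sqrt(2)*c^2/2


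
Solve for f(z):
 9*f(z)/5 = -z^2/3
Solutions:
 f(z) = -5*z^2/27


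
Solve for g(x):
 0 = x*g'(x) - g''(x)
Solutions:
 g(x) = C1 + C2*erfi(sqrt(2)*x/2)


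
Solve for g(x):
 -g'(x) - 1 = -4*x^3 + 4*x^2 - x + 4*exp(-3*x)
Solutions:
 g(x) = C1 + x^4 - 4*x^3/3 + x^2/2 - x + 4*exp(-3*x)/3


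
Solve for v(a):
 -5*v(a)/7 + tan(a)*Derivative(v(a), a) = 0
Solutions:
 v(a) = C1*sin(a)^(5/7)


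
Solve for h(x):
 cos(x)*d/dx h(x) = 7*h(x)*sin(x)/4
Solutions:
 h(x) = C1/cos(x)^(7/4)


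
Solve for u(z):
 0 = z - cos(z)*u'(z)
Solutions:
 u(z) = C1 + Integral(z/cos(z), z)


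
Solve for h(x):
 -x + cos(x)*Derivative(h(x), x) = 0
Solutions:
 h(x) = C1 + Integral(x/cos(x), x)


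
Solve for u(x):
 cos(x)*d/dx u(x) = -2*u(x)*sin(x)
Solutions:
 u(x) = C1*cos(x)^2


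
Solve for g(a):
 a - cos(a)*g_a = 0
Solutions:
 g(a) = C1 + Integral(a/cos(a), a)


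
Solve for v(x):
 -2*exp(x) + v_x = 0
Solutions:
 v(x) = C1 + 2*exp(x)


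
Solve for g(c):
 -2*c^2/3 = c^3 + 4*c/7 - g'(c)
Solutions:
 g(c) = C1 + c^4/4 + 2*c^3/9 + 2*c^2/7


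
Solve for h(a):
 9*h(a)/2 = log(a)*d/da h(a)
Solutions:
 h(a) = C1*exp(9*li(a)/2)


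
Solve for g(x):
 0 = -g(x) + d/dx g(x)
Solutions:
 g(x) = C1*exp(x)


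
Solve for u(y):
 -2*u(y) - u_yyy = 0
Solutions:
 u(y) = C3*exp(-2^(1/3)*y) + (C1*sin(2^(1/3)*sqrt(3)*y/2) + C2*cos(2^(1/3)*sqrt(3)*y/2))*exp(2^(1/3)*y/2)


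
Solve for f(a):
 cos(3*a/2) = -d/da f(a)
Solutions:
 f(a) = C1 - 2*sin(3*a/2)/3


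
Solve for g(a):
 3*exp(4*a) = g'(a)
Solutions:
 g(a) = C1 + 3*exp(4*a)/4


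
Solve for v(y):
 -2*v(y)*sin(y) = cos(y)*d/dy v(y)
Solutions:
 v(y) = C1*cos(y)^2


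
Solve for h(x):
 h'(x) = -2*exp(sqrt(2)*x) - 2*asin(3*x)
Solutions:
 h(x) = C1 - 2*x*asin(3*x) - 2*sqrt(1 - 9*x^2)/3 - sqrt(2)*exp(sqrt(2)*x)


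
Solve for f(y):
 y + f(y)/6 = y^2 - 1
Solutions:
 f(y) = 6*y^2 - 6*y - 6


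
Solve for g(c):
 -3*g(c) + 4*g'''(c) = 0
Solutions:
 g(c) = C3*exp(6^(1/3)*c/2) + (C1*sin(2^(1/3)*3^(5/6)*c/4) + C2*cos(2^(1/3)*3^(5/6)*c/4))*exp(-6^(1/3)*c/4)


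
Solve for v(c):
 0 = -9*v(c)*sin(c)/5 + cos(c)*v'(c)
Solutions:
 v(c) = C1/cos(c)^(9/5)


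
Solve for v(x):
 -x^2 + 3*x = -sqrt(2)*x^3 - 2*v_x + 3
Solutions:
 v(x) = C1 - sqrt(2)*x^4/8 + x^3/6 - 3*x^2/4 + 3*x/2


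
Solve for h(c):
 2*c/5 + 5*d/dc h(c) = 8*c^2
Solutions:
 h(c) = C1 + 8*c^3/15 - c^2/25


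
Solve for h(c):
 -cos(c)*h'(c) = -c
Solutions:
 h(c) = C1 + Integral(c/cos(c), c)


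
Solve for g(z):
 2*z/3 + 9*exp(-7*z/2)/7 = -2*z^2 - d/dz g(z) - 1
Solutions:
 g(z) = C1 - 2*z^3/3 - z^2/3 - z + 18*exp(-7*z/2)/49


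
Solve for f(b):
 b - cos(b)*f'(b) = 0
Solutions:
 f(b) = C1 + Integral(b/cos(b), b)


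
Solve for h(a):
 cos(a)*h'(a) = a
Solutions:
 h(a) = C1 + Integral(a/cos(a), a)


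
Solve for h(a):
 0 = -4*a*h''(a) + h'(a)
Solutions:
 h(a) = C1 + C2*a^(5/4)


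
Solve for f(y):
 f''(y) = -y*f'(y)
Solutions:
 f(y) = C1 + C2*erf(sqrt(2)*y/2)


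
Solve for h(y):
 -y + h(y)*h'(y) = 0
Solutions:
 h(y) = -sqrt(C1 + y^2)
 h(y) = sqrt(C1 + y^2)


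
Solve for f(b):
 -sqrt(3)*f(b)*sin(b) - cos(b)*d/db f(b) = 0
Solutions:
 f(b) = C1*cos(b)^(sqrt(3))


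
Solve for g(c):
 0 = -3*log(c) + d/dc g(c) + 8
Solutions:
 g(c) = C1 + 3*c*log(c) - 11*c


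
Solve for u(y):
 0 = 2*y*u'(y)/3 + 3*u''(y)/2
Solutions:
 u(y) = C1 + C2*erf(sqrt(2)*y/3)


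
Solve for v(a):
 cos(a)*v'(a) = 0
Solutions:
 v(a) = C1


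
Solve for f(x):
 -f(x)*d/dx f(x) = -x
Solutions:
 f(x) = -sqrt(C1 + x^2)
 f(x) = sqrt(C1 + x^2)


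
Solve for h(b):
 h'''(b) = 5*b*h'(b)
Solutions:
 h(b) = C1 + Integral(C2*airyai(5^(1/3)*b) + C3*airybi(5^(1/3)*b), b)


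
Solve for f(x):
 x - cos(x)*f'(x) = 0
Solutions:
 f(x) = C1 + Integral(x/cos(x), x)


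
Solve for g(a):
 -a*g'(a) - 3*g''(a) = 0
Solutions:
 g(a) = C1 + C2*erf(sqrt(6)*a/6)


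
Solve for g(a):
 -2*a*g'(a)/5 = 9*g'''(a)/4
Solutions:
 g(a) = C1 + Integral(C2*airyai(-2*75^(1/3)*a/15) + C3*airybi(-2*75^(1/3)*a/15), a)


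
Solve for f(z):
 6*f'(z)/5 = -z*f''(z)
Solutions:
 f(z) = C1 + C2/z^(1/5)


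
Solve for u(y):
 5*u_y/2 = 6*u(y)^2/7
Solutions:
 u(y) = -35/(C1 + 12*y)


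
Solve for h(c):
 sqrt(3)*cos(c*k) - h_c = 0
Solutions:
 h(c) = C1 + sqrt(3)*sin(c*k)/k


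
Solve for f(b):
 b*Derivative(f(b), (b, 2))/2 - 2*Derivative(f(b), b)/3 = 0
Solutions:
 f(b) = C1 + C2*b^(7/3)


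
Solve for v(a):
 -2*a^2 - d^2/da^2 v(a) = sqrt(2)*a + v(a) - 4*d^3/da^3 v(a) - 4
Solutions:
 v(a) = C1*exp(a*(-(12*sqrt(327) + 217)^(1/3) - 1/(12*sqrt(327) + 217)^(1/3) + 2)/24)*sin(sqrt(3)*a*(-(12*sqrt(327) + 217)^(1/3) + (12*sqrt(327) + 217)^(-1/3))/24) + C2*exp(a*(-(12*sqrt(327) + 217)^(1/3) - 1/(12*sqrt(327) + 217)^(1/3) + 2)/24)*cos(sqrt(3)*a*(-(12*sqrt(327) + 217)^(1/3) + (12*sqrt(327) + 217)^(-1/3))/24) + C3*exp(a*((12*sqrt(327) + 217)^(-1/3) + 1 + (12*sqrt(327) + 217)^(1/3))/12) - 2*a^2 - sqrt(2)*a + 8


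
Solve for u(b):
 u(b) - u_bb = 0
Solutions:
 u(b) = C1*exp(-b) + C2*exp(b)


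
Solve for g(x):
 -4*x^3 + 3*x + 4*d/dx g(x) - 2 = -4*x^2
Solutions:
 g(x) = C1 + x^4/4 - x^3/3 - 3*x^2/8 + x/2


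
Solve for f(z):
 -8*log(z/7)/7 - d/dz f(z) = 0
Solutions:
 f(z) = C1 - 8*z*log(z)/7 + 8*z/7 + 8*z*log(7)/7


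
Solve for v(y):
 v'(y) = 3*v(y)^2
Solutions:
 v(y) = -1/(C1 + 3*y)


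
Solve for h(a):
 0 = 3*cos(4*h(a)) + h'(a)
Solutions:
 h(a) = -asin((C1 + exp(24*a))/(C1 - exp(24*a)))/4 + pi/4
 h(a) = asin((C1 + exp(24*a))/(C1 - exp(24*a)))/4


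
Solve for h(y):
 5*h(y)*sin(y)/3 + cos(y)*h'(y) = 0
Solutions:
 h(y) = C1*cos(y)^(5/3)


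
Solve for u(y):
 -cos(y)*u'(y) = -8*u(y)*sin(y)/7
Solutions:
 u(y) = C1/cos(y)^(8/7)


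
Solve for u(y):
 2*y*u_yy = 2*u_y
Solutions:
 u(y) = C1 + C2*y^2


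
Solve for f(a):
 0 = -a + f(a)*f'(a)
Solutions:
 f(a) = -sqrt(C1 + a^2)
 f(a) = sqrt(C1 + a^2)


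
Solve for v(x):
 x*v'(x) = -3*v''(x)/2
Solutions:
 v(x) = C1 + C2*erf(sqrt(3)*x/3)


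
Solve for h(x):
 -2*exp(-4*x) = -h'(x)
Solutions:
 h(x) = C1 - exp(-4*x)/2


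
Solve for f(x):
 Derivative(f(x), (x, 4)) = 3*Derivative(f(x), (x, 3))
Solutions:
 f(x) = C1 + C2*x + C3*x^2 + C4*exp(3*x)


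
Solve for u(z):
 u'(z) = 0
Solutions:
 u(z) = C1


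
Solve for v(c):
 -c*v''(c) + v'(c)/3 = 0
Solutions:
 v(c) = C1 + C2*c^(4/3)


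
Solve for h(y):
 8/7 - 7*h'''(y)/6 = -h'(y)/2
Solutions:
 h(y) = C1 + C2*exp(-sqrt(21)*y/7) + C3*exp(sqrt(21)*y/7) - 16*y/7


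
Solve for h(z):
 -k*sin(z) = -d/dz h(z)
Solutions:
 h(z) = C1 - k*cos(z)


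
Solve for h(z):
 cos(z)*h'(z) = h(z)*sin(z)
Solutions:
 h(z) = C1/cos(z)


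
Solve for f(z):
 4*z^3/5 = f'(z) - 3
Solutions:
 f(z) = C1 + z^4/5 + 3*z


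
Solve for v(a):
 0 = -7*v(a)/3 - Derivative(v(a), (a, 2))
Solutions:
 v(a) = C1*sin(sqrt(21)*a/3) + C2*cos(sqrt(21)*a/3)


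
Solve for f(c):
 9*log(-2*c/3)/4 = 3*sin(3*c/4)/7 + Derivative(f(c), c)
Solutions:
 f(c) = C1 + 9*c*log(-c)/4 - 9*c*log(3)/4 - 9*c/4 + 9*c*log(2)/4 + 4*cos(3*c/4)/7


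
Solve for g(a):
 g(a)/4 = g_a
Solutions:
 g(a) = C1*exp(a/4)


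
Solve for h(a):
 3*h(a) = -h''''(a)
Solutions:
 h(a) = (C1*sin(sqrt(2)*3^(1/4)*a/2) + C2*cos(sqrt(2)*3^(1/4)*a/2))*exp(-sqrt(2)*3^(1/4)*a/2) + (C3*sin(sqrt(2)*3^(1/4)*a/2) + C4*cos(sqrt(2)*3^(1/4)*a/2))*exp(sqrt(2)*3^(1/4)*a/2)


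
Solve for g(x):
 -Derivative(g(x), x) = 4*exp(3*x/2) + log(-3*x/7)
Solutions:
 g(x) = C1 - x*log(-x) + x*(-log(3) + 1 + log(7)) - 8*exp(3*x/2)/3


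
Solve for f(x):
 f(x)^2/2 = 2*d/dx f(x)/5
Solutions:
 f(x) = -4/(C1 + 5*x)


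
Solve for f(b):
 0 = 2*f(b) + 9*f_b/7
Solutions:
 f(b) = C1*exp(-14*b/9)


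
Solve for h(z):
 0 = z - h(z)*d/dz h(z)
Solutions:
 h(z) = -sqrt(C1 + z^2)
 h(z) = sqrt(C1 + z^2)


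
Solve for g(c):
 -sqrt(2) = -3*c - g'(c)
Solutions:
 g(c) = C1 - 3*c^2/2 + sqrt(2)*c


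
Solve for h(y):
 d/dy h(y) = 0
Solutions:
 h(y) = C1


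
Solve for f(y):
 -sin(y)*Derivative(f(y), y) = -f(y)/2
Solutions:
 f(y) = C1*(cos(y) - 1)^(1/4)/(cos(y) + 1)^(1/4)


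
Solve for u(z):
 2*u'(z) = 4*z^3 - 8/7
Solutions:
 u(z) = C1 + z^4/2 - 4*z/7


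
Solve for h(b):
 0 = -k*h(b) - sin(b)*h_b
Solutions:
 h(b) = C1*exp(k*(-log(cos(b) - 1) + log(cos(b) + 1))/2)


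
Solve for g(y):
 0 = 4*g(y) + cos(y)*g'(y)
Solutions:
 g(y) = C1*(sin(y)^2 - 2*sin(y) + 1)/(sin(y)^2 + 2*sin(y) + 1)


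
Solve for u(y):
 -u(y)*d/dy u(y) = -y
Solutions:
 u(y) = -sqrt(C1 + y^2)
 u(y) = sqrt(C1 + y^2)


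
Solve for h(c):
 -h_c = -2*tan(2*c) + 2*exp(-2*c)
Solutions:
 h(c) = C1 + log(tan(2*c)^2 + 1)/2 + exp(-2*c)


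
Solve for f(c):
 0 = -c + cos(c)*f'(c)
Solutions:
 f(c) = C1 + Integral(c/cos(c), c)


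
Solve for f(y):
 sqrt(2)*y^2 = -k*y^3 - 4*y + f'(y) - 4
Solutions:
 f(y) = C1 + k*y^4/4 + sqrt(2)*y^3/3 + 2*y^2 + 4*y


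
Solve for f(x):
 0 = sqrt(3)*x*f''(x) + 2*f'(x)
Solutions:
 f(x) = C1 + C2*x^(1 - 2*sqrt(3)/3)


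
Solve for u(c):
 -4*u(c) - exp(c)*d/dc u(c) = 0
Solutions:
 u(c) = C1*exp(4*exp(-c))


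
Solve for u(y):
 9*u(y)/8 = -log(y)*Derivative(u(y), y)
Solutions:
 u(y) = C1*exp(-9*li(y)/8)


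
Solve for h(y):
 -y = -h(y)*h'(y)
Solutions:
 h(y) = -sqrt(C1 + y^2)
 h(y) = sqrt(C1 + y^2)


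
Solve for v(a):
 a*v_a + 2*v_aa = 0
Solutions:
 v(a) = C1 + C2*erf(a/2)


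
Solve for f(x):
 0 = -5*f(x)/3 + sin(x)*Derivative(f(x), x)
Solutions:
 f(x) = C1*(cos(x) - 1)^(5/6)/(cos(x) + 1)^(5/6)


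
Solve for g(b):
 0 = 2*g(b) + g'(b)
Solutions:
 g(b) = C1*exp(-2*b)


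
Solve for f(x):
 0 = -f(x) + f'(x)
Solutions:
 f(x) = C1*exp(x)


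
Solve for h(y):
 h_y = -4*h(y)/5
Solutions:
 h(y) = C1*exp(-4*y/5)


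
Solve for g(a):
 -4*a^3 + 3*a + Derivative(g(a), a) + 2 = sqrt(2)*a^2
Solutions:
 g(a) = C1 + a^4 + sqrt(2)*a^3/3 - 3*a^2/2 - 2*a


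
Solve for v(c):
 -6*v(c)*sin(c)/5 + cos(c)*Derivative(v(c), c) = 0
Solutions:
 v(c) = C1/cos(c)^(6/5)


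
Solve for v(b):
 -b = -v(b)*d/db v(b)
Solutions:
 v(b) = -sqrt(C1 + b^2)
 v(b) = sqrt(C1 + b^2)


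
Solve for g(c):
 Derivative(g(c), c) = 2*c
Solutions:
 g(c) = C1 + c^2


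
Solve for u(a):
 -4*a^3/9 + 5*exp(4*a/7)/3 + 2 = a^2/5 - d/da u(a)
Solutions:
 u(a) = C1 + a^4/9 + a^3/15 - 2*a - 35*exp(4*a/7)/12


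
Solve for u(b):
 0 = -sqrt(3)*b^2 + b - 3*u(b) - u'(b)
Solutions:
 u(b) = C1*exp(-3*b) - sqrt(3)*b^2/3 + b/3 + 2*sqrt(3)*b/9 - 2*sqrt(3)/27 - 1/9


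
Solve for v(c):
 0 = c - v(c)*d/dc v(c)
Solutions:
 v(c) = -sqrt(C1 + c^2)
 v(c) = sqrt(C1 + c^2)


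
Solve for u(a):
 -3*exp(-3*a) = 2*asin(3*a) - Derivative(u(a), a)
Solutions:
 u(a) = C1 + 2*a*asin(3*a) + 2*sqrt(1 - 9*a^2)/3 - exp(-3*a)


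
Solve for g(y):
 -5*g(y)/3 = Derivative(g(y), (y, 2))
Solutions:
 g(y) = C1*sin(sqrt(15)*y/3) + C2*cos(sqrt(15)*y/3)


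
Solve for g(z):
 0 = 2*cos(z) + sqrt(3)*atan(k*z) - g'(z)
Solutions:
 g(z) = C1 + sqrt(3)*Piecewise((z*atan(k*z) - log(k^2*z^2 + 1)/(2*k), Ne(k, 0)), (0, True)) + 2*sin(z)


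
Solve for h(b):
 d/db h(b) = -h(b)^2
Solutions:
 h(b) = 1/(C1 + b)


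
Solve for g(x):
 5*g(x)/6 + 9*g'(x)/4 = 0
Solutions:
 g(x) = C1*exp(-10*x/27)


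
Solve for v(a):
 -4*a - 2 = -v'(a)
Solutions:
 v(a) = C1 + 2*a^2 + 2*a


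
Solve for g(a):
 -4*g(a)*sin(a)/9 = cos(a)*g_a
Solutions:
 g(a) = C1*cos(a)^(4/9)


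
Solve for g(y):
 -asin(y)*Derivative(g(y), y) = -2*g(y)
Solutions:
 g(y) = C1*exp(2*Integral(1/asin(y), y))


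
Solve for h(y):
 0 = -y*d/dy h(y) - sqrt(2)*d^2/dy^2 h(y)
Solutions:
 h(y) = C1 + C2*erf(2^(1/4)*y/2)


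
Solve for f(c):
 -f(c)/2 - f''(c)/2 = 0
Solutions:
 f(c) = C1*sin(c) + C2*cos(c)


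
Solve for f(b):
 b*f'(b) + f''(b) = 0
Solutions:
 f(b) = C1 + C2*erf(sqrt(2)*b/2)


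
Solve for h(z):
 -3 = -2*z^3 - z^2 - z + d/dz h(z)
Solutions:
 h(z) = C1 + z^4/2 + z^3/3 + z^2/2 - 3*z


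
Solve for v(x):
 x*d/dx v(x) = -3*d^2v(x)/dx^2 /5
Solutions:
 v(x) = C1 + C2*erf(sqrt(30)*x/6)


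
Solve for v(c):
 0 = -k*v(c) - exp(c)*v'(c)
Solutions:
 v(c) = C1*exp(k*exp(-c))


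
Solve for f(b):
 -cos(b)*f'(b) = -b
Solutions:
 f(b) = C1 + Integral(b/cos(b), b)


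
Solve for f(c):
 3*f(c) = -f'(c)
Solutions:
 f(c) = C1*exp(-3*c)


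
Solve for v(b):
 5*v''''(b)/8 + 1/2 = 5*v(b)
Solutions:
 v(b) = C1*exp(-2^(3/4)*b) + C2*exp(2^(3/4)*b) + C3*sin(2^(3/4)*b) + C4*cos(2^(3/4)*b) + 1/10


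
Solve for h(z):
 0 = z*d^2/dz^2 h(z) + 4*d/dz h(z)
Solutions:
 h(z) = C1 + C2/z^3


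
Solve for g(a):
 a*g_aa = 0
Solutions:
 g(a) = C1 + C2*a


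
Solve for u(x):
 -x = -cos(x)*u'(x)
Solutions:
 u(x) = C1 + Integral(x/cos(x), x)


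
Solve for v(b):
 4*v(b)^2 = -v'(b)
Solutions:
 v(b) = 1/(C1 + 4*b)


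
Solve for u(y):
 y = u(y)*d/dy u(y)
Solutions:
 u(y) = -sqrt(C1 + y^2)
 u(y) = sqrt(C1 + y^2)


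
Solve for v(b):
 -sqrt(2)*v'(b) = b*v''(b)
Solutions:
 v(b) = C1 + C2*b^(1 - sqrt(2))


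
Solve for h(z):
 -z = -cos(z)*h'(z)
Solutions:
 h(z) = C1 + Integral(z/cos(z), z)


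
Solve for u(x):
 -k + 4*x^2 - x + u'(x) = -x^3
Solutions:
 u(x) = C1 + k*x - x^4/4 - 4*x^3/3 + x^2/2


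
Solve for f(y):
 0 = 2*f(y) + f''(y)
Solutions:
 f(y) = C1*sin(sqrt(2)*y) + C2*cos(sqrt(2)*y)


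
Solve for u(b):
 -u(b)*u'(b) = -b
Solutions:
 u(b) = -sqrt(C1 + b^2)
 u(b) = sqrt(C1 + b^2)


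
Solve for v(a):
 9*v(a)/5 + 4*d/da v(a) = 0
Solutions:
 v(a) = C1*exp(-9*a/20)


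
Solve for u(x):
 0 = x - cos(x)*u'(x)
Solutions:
 u(x) = C1 + Integral(x/cos(x), x)


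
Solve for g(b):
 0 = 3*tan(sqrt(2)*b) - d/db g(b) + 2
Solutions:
 g(b) = C1 + 2*b - 3*sqrt(2)*log(cos(sqrt(2)*b))/2


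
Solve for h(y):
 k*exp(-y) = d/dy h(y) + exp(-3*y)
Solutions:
 h(y) = C1 - k*exp(-y) + exp(-3*y)/3


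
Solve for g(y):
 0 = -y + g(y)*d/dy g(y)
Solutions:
 g(y) = -sqrt(C1 + y^2)
 g(y) = sqrt(C1 + y^2)


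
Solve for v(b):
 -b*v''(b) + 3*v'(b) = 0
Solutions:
 v(b) = C1 + C2*b^4


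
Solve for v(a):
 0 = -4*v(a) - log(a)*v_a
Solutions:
 v(a) = C1*exp(-4*li(a))


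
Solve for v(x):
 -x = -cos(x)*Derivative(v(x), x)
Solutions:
 v(x) = C1 + Integral(x/cos(x), x)


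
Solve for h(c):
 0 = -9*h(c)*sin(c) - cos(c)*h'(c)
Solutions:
 h(c) = C1*cos(c)^9


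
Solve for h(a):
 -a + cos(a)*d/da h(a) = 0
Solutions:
 h(a) = C1 + Integral(a/cos(a), a)


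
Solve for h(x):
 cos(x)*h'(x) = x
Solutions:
 h(x) = C1 + Integral(x/cos(x), x)


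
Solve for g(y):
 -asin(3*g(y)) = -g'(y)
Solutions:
 Integral(1/asin(3*_y), (_y, g(y))) = C1 + y


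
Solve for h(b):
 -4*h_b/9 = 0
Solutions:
 h(b) = C1


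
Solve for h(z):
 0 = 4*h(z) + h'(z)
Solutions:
 h(z) = C1*exp(-4*z)


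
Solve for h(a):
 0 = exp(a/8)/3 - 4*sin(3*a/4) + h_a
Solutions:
 h(a) = C1 - 8*exp(a/8)/3 - 16*cos(3*a/4)/3


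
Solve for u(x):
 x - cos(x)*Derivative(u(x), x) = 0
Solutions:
 u(x) = C1 + Integral(x/cos(x), x)


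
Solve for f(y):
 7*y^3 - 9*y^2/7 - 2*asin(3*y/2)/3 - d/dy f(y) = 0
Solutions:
 f(y) = C1 + 7*y^4/4 - 3*y^3/7 - 2*y*asin(3*y/2)/3 - 2*sqrt(4 - 9*y^2)/9


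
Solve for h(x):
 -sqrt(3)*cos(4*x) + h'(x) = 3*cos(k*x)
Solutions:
 h(x) = C1 + sqrt(3)*sin(4*x)/4 + 3*sin(k*x)/k


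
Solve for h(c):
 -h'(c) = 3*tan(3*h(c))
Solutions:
 h(c) = -asin(C1*exp(-9*c))/3 + pi/3
 h(c) = asin(C1*exp(-9*c))/3


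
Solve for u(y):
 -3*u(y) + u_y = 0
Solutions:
 u(y) = C1*exp(3*y)


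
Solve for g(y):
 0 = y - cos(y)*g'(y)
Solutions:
 g(y) = C1 + Integral(y/cos(y), y)


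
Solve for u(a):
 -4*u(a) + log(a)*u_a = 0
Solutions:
 u(a) = C1*exp(4*li(a))


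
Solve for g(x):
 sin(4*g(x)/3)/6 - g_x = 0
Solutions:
 -x/6 + 3*log(cos(4*g(x)/3) - 1)/8 - 3*log(cos(4*g(x)/3) + 1)/8 = C1


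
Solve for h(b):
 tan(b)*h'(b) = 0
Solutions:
 h(b) = C1


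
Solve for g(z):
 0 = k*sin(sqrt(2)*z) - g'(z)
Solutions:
 g(z) = C1 - sqrt(2)*k*cos(sqrt(2)*z)/2


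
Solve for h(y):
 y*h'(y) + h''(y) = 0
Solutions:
 h(y) = C1 + C2*erf(sqrt(2)*y/2)


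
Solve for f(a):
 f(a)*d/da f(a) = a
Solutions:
 f(a) = -sqrt(C1 + a^2)
 f(a) = sqrt(C1 + a^2)


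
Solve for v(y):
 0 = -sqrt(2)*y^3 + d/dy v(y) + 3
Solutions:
 v(y) = C1 + sqrt(2)*y^4/4 - 3*y


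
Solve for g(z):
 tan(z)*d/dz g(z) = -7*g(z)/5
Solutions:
 g(z) = C1/sin(z)^(7/5)


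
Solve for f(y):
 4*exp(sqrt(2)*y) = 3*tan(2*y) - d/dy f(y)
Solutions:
 f(y) = C1 - 2*sqrt(2)*exp(sqrt(2)*y) - 3*log(cos(2*y))/2


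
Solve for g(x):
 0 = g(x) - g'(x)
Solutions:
 g(x) = C1*exp(x)


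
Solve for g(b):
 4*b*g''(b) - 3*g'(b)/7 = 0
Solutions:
 g(b) = C1 + C2*b^(31/28)


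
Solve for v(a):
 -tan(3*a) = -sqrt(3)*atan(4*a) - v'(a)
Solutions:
 v(a) = C1 - sqrt(3)*(a*atan(4*a) - log(16*a^2 + 1)/8) - log(cos(3*a))/3


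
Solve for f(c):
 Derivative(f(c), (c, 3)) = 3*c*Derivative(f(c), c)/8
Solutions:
 f(c) = C1 + Integral(C2*airyai(3^(1/3)*c/2) + C3*airybi(3^(1/3)*c/2), c)


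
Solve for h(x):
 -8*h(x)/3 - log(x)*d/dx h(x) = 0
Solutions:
 h(x) = C1*exp(-8*li(x)/3)


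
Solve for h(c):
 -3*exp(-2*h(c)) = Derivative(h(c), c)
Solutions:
 h(c) = log(-sqrt(C1 - 6*c))
 h(c) = log(C1 - 6*c)/2


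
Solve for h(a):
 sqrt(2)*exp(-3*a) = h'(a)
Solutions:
 h(a) = C1 - sqrt(2)*exp(-3*a)/3


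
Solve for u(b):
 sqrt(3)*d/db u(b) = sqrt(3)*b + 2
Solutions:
 u(b) = C1 + b^2/2 + 2*sqrt(3)*b/3


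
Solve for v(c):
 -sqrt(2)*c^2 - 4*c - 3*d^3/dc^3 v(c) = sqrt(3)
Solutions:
 v(c) = C1 + C2*c + C3*c^2 - sqrt(2)*c^5/180 - c^4/18 - sqrt(3)*c^3/18


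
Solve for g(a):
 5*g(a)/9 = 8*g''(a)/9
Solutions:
 g(a) = C1*exp(-sqrt(10)*a/4) + C2*exp(sqrt(10)*a/4)


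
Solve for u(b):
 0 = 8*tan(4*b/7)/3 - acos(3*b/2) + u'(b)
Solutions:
 u(b) = C1 + b*acos(3*b/2) - sqrt(4 - 9*b^2)/3 + 14*log(cos(4*b/7))/3


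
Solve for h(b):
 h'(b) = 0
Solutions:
 h(b) = C1


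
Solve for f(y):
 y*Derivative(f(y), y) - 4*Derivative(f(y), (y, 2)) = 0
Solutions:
 f(y) = C1 + C2*erfi(sqrt(2)*y/4)


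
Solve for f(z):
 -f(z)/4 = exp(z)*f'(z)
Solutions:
 f(z) = C1*exp(exp(-z)/4)


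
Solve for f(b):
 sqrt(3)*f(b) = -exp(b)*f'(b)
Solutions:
 f(b) = C1*exp(sqrt(3)*exp(-b))


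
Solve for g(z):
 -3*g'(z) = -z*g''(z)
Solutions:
 g(z) = C1 + C2*z^4


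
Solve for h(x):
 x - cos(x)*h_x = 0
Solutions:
 h(x) = C1 + Integral(x/cos(x), x)


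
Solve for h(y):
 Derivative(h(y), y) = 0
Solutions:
 h(y) = C1


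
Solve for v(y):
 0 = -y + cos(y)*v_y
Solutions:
 v(y) = C1 + Integral(y/cos(y), y)


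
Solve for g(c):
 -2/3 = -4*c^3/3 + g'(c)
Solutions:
 g(c) = C1 + c^4/3 - 2*c/3


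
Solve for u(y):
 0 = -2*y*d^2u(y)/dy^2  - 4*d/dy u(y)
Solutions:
 u(y) = C1 + C2/y


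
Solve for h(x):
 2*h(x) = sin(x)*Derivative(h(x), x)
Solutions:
 h(x) = C1*(cos(x) - 1)/(cos(x) + 1)


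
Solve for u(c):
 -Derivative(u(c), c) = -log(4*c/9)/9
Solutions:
 u(c) = C1 + c*log(c)/9 - 2*c*log(3)/9 - c/9 + 2*c*log(2)/9


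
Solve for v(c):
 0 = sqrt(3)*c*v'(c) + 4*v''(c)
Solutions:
 v(c) = C1 + C2*erf(sqrt(2)*3^(1/4)*c/4)


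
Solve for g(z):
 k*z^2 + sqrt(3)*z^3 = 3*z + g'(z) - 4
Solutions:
 g(z) = C1 + k*z^3/3 + sqrt(3)*z^4/4 - 3*z^2/2 + 4*z


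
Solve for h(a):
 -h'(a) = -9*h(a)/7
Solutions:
 h(a) = C1*exp(9*a/7)


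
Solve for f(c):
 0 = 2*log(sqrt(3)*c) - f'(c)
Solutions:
 f(c) = C1 + 2*c*log(c) - 2*c + c*log(3)


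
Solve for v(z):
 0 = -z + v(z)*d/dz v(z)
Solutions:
 v(z) = -sqrt(C1 + z^2)
 v(z) = sqrt(C1 + z^2)


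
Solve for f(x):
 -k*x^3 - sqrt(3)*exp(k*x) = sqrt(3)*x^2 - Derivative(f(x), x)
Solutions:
 f(x) = C1 + k*x^4/4 + sqrt(3)*x^3/3 + sqrt(3)*exp(k*x)/k


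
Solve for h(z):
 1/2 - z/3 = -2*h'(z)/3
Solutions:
 h(z) = C1 + z^2/4 - 3*z/4


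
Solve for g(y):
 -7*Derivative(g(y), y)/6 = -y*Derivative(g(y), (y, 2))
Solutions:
 g(y) = C1 + C2*y^(13/6)


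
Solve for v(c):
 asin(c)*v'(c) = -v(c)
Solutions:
 v(c) = C1*exp(-Integral(1/asin(c), c))


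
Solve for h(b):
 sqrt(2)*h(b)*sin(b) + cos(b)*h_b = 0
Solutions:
 h(b) = C1*cos(b)^(sqrt(2))


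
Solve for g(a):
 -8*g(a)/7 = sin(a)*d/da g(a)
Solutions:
 g(a) = C1*(cos(a) + 1)^(4/7)/(cos(a) - 1)^(4/7)


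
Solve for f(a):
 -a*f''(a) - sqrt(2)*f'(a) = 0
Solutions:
 f(a) = C1 + C2*a^(1 - sqrt(2))


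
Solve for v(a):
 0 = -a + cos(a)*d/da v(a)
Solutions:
 v(a) = C1 + Integral(a/cos(a), a)


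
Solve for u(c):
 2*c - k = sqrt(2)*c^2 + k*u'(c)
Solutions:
 u(c) = C1 - sqrt(2)*c^3/(3*k) + c^2/k - c


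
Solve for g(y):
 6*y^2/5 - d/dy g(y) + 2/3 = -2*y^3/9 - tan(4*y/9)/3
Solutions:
 g(y) = C1 + y^4/18 + 2*y^3/5 + 2*y/3 - 3*log(cos(4*y/9))/4


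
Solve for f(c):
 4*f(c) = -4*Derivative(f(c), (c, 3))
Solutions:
 f(c) = C3*exp(-c) + (C1*sin(sqrt(3)*c/2) + C2*cos(sqrt(3)*c/2))*exp(c/2)


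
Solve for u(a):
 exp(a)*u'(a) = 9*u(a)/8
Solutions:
 u(a) = C1*exp(-9*exp(-a)/8)


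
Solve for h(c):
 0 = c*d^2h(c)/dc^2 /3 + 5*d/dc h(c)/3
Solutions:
 h(c) = C1 + C2/c^4


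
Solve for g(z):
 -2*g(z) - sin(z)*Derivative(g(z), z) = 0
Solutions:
 g(z) = C1*(cos(z) + 1)/(cos(z) - 1)


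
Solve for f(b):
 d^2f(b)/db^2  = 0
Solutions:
 f(b) = C1 + C2*b


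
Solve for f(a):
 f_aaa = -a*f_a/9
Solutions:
 f(a) = C1 + Integral(C2*airyai(-3^(1/3)*a/3) + C3*airybi(-3^(1/3)*a/3), a)


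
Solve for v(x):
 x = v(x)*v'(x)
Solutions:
 v(x) = -sqrt(C1 + x^2)
 v(x) = sqrt(C1 + x^2)


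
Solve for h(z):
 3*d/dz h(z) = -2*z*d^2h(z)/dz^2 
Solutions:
 h(z) = C1 + C2/sqrt(z)


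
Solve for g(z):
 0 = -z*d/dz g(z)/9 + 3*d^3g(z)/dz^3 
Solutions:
 g(z) = C1 + Integral(C2*airyai(z/3) + C3*airybi(z/3), z)


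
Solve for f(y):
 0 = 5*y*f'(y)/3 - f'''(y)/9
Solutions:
 f(y) = C1 + Integral(C2*airyai(15^(1/3)*y) + C3*airybi(15^(1/3)*y), y)


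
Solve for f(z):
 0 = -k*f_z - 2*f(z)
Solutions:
 f(z) = C1*exp(-2*z/k)


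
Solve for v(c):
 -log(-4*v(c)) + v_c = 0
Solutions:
 -Integral(1/(log(-_y) + 2*log(2)), (_y, v(c))) = C1 - c


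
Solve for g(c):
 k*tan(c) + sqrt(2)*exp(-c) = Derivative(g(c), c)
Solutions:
 g(c) = C1 + k*log(tan(c)^2 + 1)/2 - sqrt(2)*exp(-c)


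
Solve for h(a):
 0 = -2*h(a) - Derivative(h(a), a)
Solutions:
 h(a) = C1*exp(-2*a)


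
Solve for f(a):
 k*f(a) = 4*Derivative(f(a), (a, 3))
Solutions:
 f(a) = C1*exp(2^(1/3)*a*k^(1/3)/2) + C2*exp(2^(1/3)*a*k^(1/3)*(-1 + sqrt(3)*I)/4) + C3*exp(-2^(1/3)*a*k^(1/3)*(1 + sqrt(3)*I)/4)


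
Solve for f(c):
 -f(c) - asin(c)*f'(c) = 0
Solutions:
 f(c) = C1*exp(-Integral(1/asin(c), c))


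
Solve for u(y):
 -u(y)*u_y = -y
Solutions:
 u(y) = -sqrt(C1 + y^2)
 u(y) = sqrt(C1 + y^2)


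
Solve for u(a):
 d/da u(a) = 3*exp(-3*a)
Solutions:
 u(a) = C1 - exp(-3*a)


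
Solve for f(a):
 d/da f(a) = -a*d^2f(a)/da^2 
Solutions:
 f(a) = C1 + C2*log(a)


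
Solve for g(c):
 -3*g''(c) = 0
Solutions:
 g(c) = C1 + C2*c


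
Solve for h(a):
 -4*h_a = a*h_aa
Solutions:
 h(a) = C1 + C2/a^3


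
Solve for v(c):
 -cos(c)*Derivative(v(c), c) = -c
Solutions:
 v(c) = C1 + Integral(c/cos(c), c)


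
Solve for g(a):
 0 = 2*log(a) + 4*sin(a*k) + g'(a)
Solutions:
 g(a) = C1 - 2*a*log(a) + 2*a - 4*Piecewise((-cos(a*k)/k, Ne(k, 0)), (0, True))


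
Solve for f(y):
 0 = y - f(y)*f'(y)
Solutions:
 f(y) = -sqrt(C1 + y^2)
 f(y) = sqrt(C1 + y^2)


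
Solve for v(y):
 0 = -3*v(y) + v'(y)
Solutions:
 v(y) = C1*exp(3*y)


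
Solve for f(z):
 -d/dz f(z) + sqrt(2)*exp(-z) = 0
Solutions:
 f(z) = C1 - sqrt(2)*exp(-z)


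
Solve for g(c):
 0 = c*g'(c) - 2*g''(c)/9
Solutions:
 g(c) = C1 + C2*erfi(3*c/2)


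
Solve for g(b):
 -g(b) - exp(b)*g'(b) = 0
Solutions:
 g(b) = C1*exp(exp(-b))


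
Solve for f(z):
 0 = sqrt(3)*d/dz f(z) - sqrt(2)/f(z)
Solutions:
 f(z) = -sqrt(C1 + 6*sqrt(6)*z)/3
 f(z) = sqrt(C1 + 6*sqrt(6)*z)/3


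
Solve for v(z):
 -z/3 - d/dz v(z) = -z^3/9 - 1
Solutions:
 v(z) = C1 + z^4/36 - z^2/6 + z


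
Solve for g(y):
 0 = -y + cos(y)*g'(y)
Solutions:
 g(y) = C1 + Integral(y/cos(y), y)


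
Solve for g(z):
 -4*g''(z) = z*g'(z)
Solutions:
 g(z) = C1 + C2*erf(sqrt(2)*z/4)


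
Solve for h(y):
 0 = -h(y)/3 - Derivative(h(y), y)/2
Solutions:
 h(y) = C1*exp(-2*y/3)


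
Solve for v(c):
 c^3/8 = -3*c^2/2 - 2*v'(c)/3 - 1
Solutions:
 v(c) = C1 - 3*c^4/64 - 3*c^3/4 - 3*c/2


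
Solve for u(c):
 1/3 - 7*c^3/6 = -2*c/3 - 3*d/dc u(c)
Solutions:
 u(c) = C1 + 7*c^4/72 - c^2/9 - c/9


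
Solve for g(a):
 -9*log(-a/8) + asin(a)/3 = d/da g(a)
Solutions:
 g(a) = C1 - 9*a*log(-a) + a*asin(a)/3 + 9*a + 27*a*log(2) + sqrt(1 - a^2)/3


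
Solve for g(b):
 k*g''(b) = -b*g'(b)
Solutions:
 g(b) = C1 + C2*sqrt(k)*erf(sqrt(2)*b*sqrt(1/k)/2)


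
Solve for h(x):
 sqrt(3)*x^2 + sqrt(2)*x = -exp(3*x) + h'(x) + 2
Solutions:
 h(x) = C1 + sqrt(3)*x^3/3 + sqrt(2)*x^2/2 - 2*x + exp(3*x)/3


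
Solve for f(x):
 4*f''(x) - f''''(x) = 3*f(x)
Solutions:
 f(x) = C1*exp(-x) + C2*exp(x) + C3*exp(-sqrt(3)*x) + C4*exp(sqrt(3)*x)


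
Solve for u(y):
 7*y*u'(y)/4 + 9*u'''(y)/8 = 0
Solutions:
 u(y) = C1 + Integral(C2*airyai(-42^(1/3)*y/3) + C3*airybi(-42^(1/3)*y/3), y)


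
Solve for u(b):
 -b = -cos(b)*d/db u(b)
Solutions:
 u(b) = C1 + Integral(b/cos(b), b)


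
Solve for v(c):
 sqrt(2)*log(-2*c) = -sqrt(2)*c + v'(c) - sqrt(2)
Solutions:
 v(c) = C1 + sqrt(2)*c^2/2 + sqrt(2)*c*log(-c) + sqrt(2)*c*log(2)


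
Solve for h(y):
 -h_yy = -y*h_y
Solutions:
 h(y) = C1 + C2*erfi(sqrt(2)*y/2)


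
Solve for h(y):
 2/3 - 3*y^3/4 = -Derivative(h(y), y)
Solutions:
 h(y) = C1 + 3*y^4/16 - 2*y/3


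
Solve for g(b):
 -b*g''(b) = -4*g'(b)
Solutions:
 g(b) = C1 + C2*b^5


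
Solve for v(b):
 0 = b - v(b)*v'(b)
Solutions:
 v(b) = -sqrt(C1 + b^2)
 v(b) = sqrt(C1 + b^2)


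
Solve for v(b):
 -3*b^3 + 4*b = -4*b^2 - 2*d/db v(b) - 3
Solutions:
 v(b) = C1 + 3*b^4/8 - 2*b^3/3 - b^2 - 3*b/2


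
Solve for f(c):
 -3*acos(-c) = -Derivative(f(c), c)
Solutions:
 f(c) = C1 + 3*c*acos(-c) + 3*sqrt(1 - c^2)


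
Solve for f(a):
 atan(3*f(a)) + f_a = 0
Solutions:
 Integral(1/atan(3*_y), (_y, f(a))) = C1 - a


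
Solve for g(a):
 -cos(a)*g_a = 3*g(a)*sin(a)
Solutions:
 g(a) = C1*cos(a)^3


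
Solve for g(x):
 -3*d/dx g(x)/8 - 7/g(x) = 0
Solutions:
 g(x) = -sqrt(C1 - 336*x)/3
 g(x) = sqrt(C1 - 336*x)/3


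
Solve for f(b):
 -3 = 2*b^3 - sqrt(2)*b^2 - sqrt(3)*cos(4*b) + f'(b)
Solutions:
 f(b) = C1 - b^4/2 + sqrt(2)*b^3/3 - 3*b + sqrt(3)*sin(4*b)/4


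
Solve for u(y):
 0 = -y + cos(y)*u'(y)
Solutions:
 u(y) = C1 + Integral(y/cos(y), y)


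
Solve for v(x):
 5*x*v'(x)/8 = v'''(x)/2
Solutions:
 v(x) = C1 + Integral(C2*airyai(10^(1/3)*x/2) + C3*airybi(10^(1/3)*x/2), x)


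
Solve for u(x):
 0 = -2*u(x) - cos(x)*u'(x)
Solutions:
 u(x) = C1*(sin(x) - 1)/(sin(x) + 1)


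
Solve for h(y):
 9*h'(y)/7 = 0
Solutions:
 h(y) = C1


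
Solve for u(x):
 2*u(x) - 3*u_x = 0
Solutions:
 u(x) = C1*exp(2*x/3)


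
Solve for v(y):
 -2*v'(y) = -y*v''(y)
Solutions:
 v(y) = C1 + C2*y^3


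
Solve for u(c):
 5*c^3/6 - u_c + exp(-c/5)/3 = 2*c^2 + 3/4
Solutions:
 u(c) = C1 + 5*c^4/24 - 2*c^3/3 - 3*c/4 - 5*exp(-c/5)/3


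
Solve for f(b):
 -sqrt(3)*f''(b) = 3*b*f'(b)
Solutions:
 f(b) = C1 + C2*erf(sqrt(2)*3^(1/4)*b/2)


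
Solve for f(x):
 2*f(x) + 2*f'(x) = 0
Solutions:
 f(x) = C1*exp(-x)


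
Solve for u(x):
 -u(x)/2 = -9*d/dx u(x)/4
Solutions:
 u(x) = C1*exp(2*x/9)


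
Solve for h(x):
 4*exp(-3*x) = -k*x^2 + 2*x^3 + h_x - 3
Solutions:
 h(x) = C1 + k*x^3/3 - x^4/2 + 3*x - 4*exp(-3*x)/3


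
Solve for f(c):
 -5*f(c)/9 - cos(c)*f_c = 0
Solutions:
 f(c) = C1*(sin(c) - 1)^(5/18)/(sin(c) + 1)^(5/18)


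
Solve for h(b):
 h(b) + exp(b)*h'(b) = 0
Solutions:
 h(b) = C1*exp(exp(-b))


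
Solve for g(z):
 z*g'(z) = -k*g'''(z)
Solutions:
 g(z) = C1 + Integral(C2*airyai(z*(-1/k)^(1/3)) + C3*airybi(z*(-1/k)^(1/3)), z)


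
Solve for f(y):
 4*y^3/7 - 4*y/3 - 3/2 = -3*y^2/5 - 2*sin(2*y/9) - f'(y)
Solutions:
 f(y) = C1 - y^4/7 - y^3/5 + 2*y^2/3 + 3*y/2 + 9*cos(2*y/9)


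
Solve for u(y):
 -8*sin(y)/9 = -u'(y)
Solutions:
 u(y) = C1 - 8*cos(y)/9


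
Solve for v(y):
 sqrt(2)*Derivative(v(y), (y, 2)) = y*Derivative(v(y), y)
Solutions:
 v(y) = C1 + C2*erfi(2^(1/4)*y/2)


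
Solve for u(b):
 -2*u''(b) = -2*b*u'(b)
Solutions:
 u(b) = C1 + C2*erfi(sqrt(2)*b/2)


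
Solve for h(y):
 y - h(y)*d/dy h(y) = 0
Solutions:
 h(y) = -sqrt(C1 + y^2)
 h(y) = sqrt(C1 + y^2)


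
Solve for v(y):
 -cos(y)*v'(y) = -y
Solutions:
 v(y) = C1 + Integral(y/cos(y), y)


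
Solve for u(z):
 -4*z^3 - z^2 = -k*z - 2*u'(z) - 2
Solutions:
 u(z) = C1 - k*z^2/4 + z^4/2 + z^3/6 - z


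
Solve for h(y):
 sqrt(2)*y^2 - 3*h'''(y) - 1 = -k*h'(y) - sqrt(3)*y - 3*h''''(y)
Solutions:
 h(y) = C1 + C2*exp(y*(-(9*k/2 + sqrt((9*k - 2)^2 - 4)/2 - 1)^(1/3) + 1 - 1/(9*k/2 + sqrt((9*k - 2)^2 - 4)/2 - 1)^(1/3))/3) + C3*exp(y*((9*k/2 + sqrt((9*k - 2)^2 - 4)/2 - 1)^(1/3) - sqrt(3)*I*(9*k/2 + sqrt((9*k - 2)^2 - 4)/2 - 1)^(1/3) + 2 - 4/((-1 + sqrt(3)*I)*(9*k/2 + sqrt((9*k - 2)^2 - 4)/2 - 1)^(1/3)))/6) + C4*exp(y*((9*k/2 + sqrt((9*k - 2)^2 - 4)/2 - 1)^(1/3) + sqrt(3)*I*(9*k/2 + sqrt((9*k - 2)^2 - 4)/2 - 1)^(1/3) + 2 + 4/((1 + sqrt(3)*I)*(9*k/2 + sqrt((9*k - 2)^2 - 4)/2 - 1)^(1/3)))/6) - sqrt(2)*y^3/(3*k) - sqrt(3)*y^2/(2*k) + y/k - 6*sqrt(2)*y/k^2


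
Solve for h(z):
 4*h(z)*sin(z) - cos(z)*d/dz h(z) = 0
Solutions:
 h(z) = C1/cos(z)^4


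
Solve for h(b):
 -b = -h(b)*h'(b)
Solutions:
 h(b) = -sqrt(C1 + b^2)
 h(b) = sqrt(C1 + b^2)


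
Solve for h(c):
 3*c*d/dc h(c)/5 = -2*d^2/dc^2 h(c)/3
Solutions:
 h(c) = C1 + C2*erf(3*sqrt(5)*c/10)


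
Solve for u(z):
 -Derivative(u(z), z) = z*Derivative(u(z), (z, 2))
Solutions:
 u(z) = C1 + C2*log(z)


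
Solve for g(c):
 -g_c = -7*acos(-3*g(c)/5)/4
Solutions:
 Integral(1/acos(-3*_y/5), (_y, g(c))) = C1 + 7*c/4


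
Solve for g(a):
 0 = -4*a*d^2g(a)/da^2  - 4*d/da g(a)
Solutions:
 g(a) = C1 + C2*log(a)


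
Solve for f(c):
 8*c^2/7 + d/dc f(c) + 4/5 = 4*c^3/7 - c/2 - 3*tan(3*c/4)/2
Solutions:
 f(c) = C1 + c^4/7 - 8*c^3/21 - c^2/4 - 4*c/5 + 2*log(cos(3*c/4))


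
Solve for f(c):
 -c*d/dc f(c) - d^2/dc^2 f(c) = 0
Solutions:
 f(c) = C1 + C2*erf(sqrt(2)*c/2)


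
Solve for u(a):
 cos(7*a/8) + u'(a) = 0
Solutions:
 u(a) = C1 - 8*sin(7*a/8)/7


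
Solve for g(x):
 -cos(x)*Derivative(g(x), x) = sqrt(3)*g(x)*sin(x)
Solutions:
 g(x) = C1*cos(x)^(sqrt(3))


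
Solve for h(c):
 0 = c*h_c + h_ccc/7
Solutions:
 h(c) = C1 + Integral(C2*airyai(-7^(1/3)*c) + C3*airybi(-7^(1/3)*c), c)


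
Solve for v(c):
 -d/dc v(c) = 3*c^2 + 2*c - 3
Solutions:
 v(c) = C1 - c^3 - c^2 + 3*c


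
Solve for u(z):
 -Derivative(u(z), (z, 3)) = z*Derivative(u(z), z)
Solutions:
 u(z) = C1 + Integral(C2*airyai(-z) + C3*airybi(-z), z)


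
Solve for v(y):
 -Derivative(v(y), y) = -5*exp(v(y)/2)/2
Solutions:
 v(y) = 2*log(-1/(C1 + 5*y)) + 4*log(2)


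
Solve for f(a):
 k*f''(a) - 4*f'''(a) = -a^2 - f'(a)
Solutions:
 f(a) = C1 + C2*exp(a*(k - sqrt(k^2 + 16))/8) + C3*exp(a*(k + sqrt(k^2 + 16))/8) - a^3/3 + a^2*k - 2*a*k^2 - 8*a


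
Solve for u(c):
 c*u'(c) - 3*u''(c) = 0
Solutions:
 u(c) = C1 + C2*erfi(sqrt(6)*c/6)
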